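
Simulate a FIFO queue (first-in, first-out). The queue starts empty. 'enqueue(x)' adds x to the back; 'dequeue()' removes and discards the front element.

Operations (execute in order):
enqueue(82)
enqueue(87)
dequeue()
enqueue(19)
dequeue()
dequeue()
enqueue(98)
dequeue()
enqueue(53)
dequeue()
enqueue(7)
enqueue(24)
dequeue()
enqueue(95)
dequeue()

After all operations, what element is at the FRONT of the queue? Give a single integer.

enqueue(82): queue = [82]
enqueue(87): queue = [82, 87]
dequeue(): queue = [87]
enqueue(19): queue = [87, 19]
dequeue(): queue = [19]
dequeue(): queue = []
enqueue(98): queue = [98]
dequeue(): queue = []
enqueue(53): queue = [53]
dequeue(): queue = []
enqueue(7): queue = [7]
enqueue(24): queue = [7, 24]
dequeue(): queue = [24]
enqueue(95): queue = [24, 95]
dequeue(): queue = [95]

Answer: 95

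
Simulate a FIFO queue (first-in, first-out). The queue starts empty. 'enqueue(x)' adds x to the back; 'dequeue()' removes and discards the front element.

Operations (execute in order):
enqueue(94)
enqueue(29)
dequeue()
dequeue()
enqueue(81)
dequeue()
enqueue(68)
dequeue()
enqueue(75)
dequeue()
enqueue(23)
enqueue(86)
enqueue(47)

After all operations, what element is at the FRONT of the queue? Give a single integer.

enqueue(94): queue = [94]
enqueue(29): queue = [94, 29]
dequeue(): queue = [29]
dequeue(): queue = []
enqueue(81): queue = [81]
dequeue(): queue = []
enqueue(68): queue = [68]
dequeue(): queue = []
enqueue(75): queue = [75]
dequeue(): queue = []
enqueue(23): queue = [23]
enqueue(86): queue = [23, 86]
enqueue(47): queue = [23, 86, 47]

Answer: 23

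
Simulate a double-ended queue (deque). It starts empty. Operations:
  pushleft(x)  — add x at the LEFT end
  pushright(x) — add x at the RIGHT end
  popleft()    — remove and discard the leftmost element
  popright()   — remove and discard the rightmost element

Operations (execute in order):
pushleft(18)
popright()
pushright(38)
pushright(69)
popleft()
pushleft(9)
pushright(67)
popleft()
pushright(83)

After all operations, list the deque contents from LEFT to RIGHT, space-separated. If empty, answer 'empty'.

Answer: 69 67 83

Derivation:
pushleft(18): [18]
popright(): []
pushright(38): [38]
pushright(69): [38, 69]
popleft(): [69]
pushleft(9): [9, 69]
pushright(67): [9, 69, 67]
popleft(): [69, 67]
pushright(83): [69, 67, 83]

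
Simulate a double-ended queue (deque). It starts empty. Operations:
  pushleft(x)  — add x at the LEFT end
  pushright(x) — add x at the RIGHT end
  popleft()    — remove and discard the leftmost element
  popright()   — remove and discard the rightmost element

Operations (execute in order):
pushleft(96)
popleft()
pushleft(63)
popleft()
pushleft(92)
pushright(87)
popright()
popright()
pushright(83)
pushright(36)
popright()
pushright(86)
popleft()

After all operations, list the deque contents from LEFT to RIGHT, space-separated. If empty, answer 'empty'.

Answer: 86

Derivation:
pushleft(96): [96]
popleft(): []
pushleft(63): [63]
popleft(): []
pushleft(92): [92]
pushright(87): [92, 87]
popright(): [92]
popright(): []
pushright(83): [83]
pushright(36): [83, 36]
popright(): [83]
pushright(86): [83, 86]
popleft(): [86]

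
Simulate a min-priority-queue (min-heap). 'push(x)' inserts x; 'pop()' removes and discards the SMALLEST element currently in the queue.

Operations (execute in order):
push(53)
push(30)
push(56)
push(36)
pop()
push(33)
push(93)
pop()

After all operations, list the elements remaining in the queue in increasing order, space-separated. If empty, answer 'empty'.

Answer: 36 53 56 93

Derivation:
push(53): heap contents = [53]
push(30): heap contents = [30, 53]
push(56): heap contents = [30, 53, 56]
push(36): heap contents = [30, 36, 53, 56]
pop() → 30: heap contents = [36, 53, 56]
push(33): heap contents = [33, 36, 53, 56]
push(93): heap contents = [33, 36, 53, 56, 93]
pop() → 33: heap contents = [36, 53, 56, 93]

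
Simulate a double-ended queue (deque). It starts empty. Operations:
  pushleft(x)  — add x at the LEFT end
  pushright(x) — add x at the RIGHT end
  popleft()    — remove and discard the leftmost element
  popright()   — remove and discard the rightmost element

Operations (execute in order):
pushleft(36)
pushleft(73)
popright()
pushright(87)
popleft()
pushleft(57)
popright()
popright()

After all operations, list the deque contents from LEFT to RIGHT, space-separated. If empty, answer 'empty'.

Answer: empty

Derivation:
pushleft(36): [36]
pushleft(73): [73, 36]
popright(): [73]
pushright(87): [73, 87]
popleft(): [87]
pushleft(57): [57, 87]
popright(): [57]
popright(): []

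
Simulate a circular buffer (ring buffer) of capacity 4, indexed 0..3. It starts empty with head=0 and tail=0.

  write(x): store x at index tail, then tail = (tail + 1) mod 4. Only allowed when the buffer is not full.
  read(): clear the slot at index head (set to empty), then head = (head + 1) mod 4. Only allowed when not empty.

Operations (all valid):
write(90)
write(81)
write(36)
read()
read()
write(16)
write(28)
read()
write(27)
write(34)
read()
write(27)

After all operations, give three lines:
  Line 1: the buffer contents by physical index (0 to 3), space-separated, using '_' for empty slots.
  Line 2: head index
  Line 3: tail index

write(90): buf=[90 _ _ _], head=0, tail=1, size=1
write(81): buf=[90 81 _ _], head=0, tail=2, size=2
write(36): buf=[90 81 36 _], head=0, tail=3, size=3
read(): buf=[_ 81 36 _], head=1, tail=3, size=2
read(): buf=[_ _ 36 _], head=2, tail=3, size=1
write(16): buf=[_ _ 36 16], head=2, tail=0, size=2
write(28): buf=[28 _ 36 16], head=2, tail=1, size=3
read(): buf=[28 _ _ 16], head=3, tail=1, size=2
write(27): buf=[28 27 _ 16], head=3, tail=2, size=3
write(34): buf=[28 27 34 16], head=3, tail=3, size=4
read(): buf=[28 27 34 _], head=0, tail=3, size=3
write(27): buf=[28 27 34 27], head=0, tail=0, size=4

Answer: 28 27 34 27
0
0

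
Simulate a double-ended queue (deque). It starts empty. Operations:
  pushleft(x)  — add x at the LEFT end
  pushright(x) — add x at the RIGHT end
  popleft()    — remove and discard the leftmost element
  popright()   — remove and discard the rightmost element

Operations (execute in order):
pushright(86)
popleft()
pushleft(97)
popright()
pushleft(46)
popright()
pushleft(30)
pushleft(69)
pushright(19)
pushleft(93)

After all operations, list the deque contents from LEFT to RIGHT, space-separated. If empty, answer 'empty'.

pushright(86): [86]
popleft(): []
pushleft(97): [97]
popright(): []
pushleft(46): [46]
popright(): []
pushleft(30): [30]
pushleft(69): [69, 30]
pushright(19): [69, 30, 19]
pushleft(93): [93, 69, 30, 19]

Answer: 93 69 30 19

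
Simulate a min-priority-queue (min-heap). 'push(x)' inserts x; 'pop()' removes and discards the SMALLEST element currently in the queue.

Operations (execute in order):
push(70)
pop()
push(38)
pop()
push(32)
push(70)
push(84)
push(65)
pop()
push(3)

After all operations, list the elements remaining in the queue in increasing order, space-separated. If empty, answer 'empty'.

push(70): heap contents = [70]
pop() → 70: heap contents = []
push(38): heap contents = [38]
pop() → 38: heap contents = []
push(32): heap contents = [32]
push(70): heap contents = [32, 70]
push(84): heap contents = [32, 70, 84]
push(65): heap contents = [32, 65, 70, 84]
pop() → 32: heap contents = [65, 70, 84]
push(3): heap contents = [3, 65, 70, 84]

Answer: 3 65 70 84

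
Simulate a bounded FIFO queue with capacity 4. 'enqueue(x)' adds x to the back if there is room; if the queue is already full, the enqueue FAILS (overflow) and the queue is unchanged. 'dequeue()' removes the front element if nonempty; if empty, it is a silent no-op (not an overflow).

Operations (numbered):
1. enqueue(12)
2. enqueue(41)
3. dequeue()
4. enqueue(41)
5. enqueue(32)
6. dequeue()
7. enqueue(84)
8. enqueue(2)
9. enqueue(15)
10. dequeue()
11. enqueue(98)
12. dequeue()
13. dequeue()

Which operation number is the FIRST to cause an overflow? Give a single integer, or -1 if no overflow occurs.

Answer: 9

Derivation:
1. enqueue(12): size=1
2. enqueue(41): size=2
3. dequeue(): size=1
4. enqueue(41): size=2
5. enqueue(32): size=3
6. dequeue(): size=2
7. enqueue(84): size=3
8. enqueue(2): size=4
9. enqueue(15): size=4=cap → OVERFLOW (fail)
10. dequeue(): size=3
11. enqueue(98): size=4
12. dequeue(): size=3
13. dequeue(): size=2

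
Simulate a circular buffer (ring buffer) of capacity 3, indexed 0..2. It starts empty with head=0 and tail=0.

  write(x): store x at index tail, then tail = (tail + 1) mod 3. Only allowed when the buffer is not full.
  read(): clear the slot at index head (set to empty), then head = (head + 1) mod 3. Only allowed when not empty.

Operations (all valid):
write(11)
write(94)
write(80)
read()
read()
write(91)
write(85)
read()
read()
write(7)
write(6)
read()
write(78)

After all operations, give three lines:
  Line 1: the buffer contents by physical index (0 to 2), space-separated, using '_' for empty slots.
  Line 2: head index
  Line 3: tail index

write(11): buf=[11 _ _], head=0, tail=1, size=1
write(94): buf=[11 94 _], head=0, tail=2, size=2
write(80): buf=[11 94 80], head=0, tail=0, size=3
read(): buf=[_ 94 80], head=1, tail=0, size=2
read(): buf=[_ _ 80], head=2, tail=0, size=1
write(91): buf=[91 _ 80], head=2, tail=1, size=2
write(85): buf=[91 85 80], head=2, tail=2, size=3
read(): buf=[91 85 _], head=0, tail=2, size=2
read(): buf=[_ 85 _], head=1, tail=2, size=1
write(7): buf=[_ 85 7], head=1, tail=0, size=2
write(6): buf=[6 85 7], head=1, tail=1, size=3
read(): buf=[6 _ 7], head=2, tail=1, size=2
write(78): buf=[6 78 7], head=2, tail=2, size=3

Answer: 6 78 7
2
2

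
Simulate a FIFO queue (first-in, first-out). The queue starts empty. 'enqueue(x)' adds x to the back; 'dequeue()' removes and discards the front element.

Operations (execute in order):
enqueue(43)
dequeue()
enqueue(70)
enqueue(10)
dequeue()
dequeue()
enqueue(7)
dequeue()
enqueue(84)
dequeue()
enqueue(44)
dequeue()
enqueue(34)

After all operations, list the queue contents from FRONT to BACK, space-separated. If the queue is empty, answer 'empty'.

Answer: 34

Derivation:
enqueue(43): [43]
dequeue(): []
enqueue(70): [70]
enqueue(10): [70, 10]
dequeue(): [10]
dequeue(): []
enqueue(7): [7]
dequeue(): []
enqueue(84): [84]
dequeue(): []
enqueue(44): [44]
dequeue(): []
enqueue(34): [34]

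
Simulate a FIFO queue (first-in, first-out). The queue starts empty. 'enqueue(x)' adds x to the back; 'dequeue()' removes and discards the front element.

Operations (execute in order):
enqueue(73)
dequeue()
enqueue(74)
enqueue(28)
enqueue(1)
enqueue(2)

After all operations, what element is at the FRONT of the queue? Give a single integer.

enqueue(73): queue = [73]
dequeue(): queue = []
enqueue(74): queue = [74]
enqueue(28): queue = [74, 28]
enqueue(1): queue = [74, 28, 1]
enqueue(2): queue = [74, 28, 1, 2]

Answer: 74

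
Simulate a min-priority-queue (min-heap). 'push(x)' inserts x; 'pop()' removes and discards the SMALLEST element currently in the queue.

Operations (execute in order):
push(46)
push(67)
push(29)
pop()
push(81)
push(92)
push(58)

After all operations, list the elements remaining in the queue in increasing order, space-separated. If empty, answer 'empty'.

push(46): heap contents = [46]
push(67): heap contents = [46, 67]
push(29): heap contents = [29, 46, 67]
pop() → 29: heap contents = [46, 67]
push(81): heap contents = [46, 67, 81]
push(92): heap contents = [46, 67, 81, 92]
push(58): heap contents = [46, 58, 67, 81, 92]

Answer: 46 58 67 81 92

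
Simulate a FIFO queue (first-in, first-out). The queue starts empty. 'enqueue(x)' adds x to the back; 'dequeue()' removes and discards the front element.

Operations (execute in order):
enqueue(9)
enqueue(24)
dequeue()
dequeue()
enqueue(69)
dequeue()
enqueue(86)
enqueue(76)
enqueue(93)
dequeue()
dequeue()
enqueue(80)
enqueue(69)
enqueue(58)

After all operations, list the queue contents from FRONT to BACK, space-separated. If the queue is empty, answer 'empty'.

Answer: 93 80 69 58

Derivation:
enqueue(9): [9]
enqueue(24): [9, 24]
dequeue(): [24]
dequeue(): []
enqueue(69): [69]
dequeue(): []
enqueue(86): [86]
enqueue(76): [86, 76]
enqueue(93): [86, 76, 93]
dequeue(): [76, 93]
dequeue(): [93]
enqueue(80): [93, 80]
enqueue(69): [93, 80, 69]
enqueue(58): [93, 80, 69, 58]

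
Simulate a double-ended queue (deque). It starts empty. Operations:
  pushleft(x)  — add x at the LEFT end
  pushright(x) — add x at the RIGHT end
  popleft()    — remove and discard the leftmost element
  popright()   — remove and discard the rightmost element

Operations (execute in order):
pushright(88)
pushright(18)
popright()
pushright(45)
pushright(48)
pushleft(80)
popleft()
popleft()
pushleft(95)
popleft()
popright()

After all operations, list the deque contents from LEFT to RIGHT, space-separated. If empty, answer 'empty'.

Answer: 45

Derivation:
pushright(88): [88]
pushright(18): [88, 18]
popright(): [88]
pushright(45): [88, 45]
pushright(48): [88, 45, 48]
pushleft(80): [80, 88, 45, 48]
popleft(): [88, 45, 48]
popleft(): [45, 48]
pushleft(95): [95, 45, 48]
popleft(): [45, 48]
popright(): [45]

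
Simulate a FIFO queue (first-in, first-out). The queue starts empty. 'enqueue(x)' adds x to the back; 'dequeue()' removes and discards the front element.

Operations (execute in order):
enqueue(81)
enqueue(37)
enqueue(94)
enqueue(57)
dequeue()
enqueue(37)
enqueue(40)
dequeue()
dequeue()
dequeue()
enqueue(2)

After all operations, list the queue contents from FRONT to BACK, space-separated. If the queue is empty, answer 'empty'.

enqueue(81): [81]
enqueue(37): [81, 37]
enqueue(94): [81, 37, 94]
enqueue(57): [81, 37, 94, 57]
dequeue(): [37, 94, 57]
enqueue(37): [37, 94, 57, 37]
enqueue(40): [37, 94, 57, 37, 40]
dequeue(): [94, 57, 37, 40]
dequeue(): [57, 37, 40]
dequeue(): [37, 40]
enqueue(2): [37, 40, 2]

Answer: 37 40 2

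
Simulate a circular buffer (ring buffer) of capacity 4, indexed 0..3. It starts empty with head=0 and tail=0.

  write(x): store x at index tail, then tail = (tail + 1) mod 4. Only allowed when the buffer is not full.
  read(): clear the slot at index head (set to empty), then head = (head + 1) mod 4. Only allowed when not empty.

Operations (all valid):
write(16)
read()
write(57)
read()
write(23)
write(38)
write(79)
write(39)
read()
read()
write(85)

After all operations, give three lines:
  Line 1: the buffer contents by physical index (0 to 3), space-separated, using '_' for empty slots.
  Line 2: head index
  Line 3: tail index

Answer: 79 39 85 _
0
3

Derivation:
write(16): buf=[16 _ _ _], head=0, tail=1, size=1
read(): buf=[_ _ _ _], head=1, tail=1, size=0
write(57): buf=[_ 57 _ _], head=1, tail=2, size=1
read(): buf=[_ _ _ _], head=2, tail=2, size=0
write(23): buf=[_ _ 23 _], head=2, tail=3, size=1
write(38): buf=[_ _ 23 38], head=2, tail=0, size=2
write(79): buf=[79 _ 23 38], head=2, tail=1, size=3
write(39): buf=[79 39 23 38], head=2, tail=2, size=4
read(): buf=[79 39 _ 38], head=3, tail=2, size=3
read(): buf=[79 39 _ _], head=0, tail=2, size=2
write(85): buf=[79 39 85 _], head=0, tail=3, size=3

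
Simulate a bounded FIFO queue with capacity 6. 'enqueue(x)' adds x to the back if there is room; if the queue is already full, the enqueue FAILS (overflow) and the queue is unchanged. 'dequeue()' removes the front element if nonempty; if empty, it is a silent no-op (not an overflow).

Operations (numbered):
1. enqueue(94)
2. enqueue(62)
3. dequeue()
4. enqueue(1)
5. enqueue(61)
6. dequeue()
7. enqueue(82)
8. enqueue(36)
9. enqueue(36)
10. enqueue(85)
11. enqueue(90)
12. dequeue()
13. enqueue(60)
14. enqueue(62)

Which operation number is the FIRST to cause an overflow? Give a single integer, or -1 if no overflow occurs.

1. enqueue(94): size=1
2. enqueue(62): size=2
3. dequeue(): size=1
4. enqueue(1): size=2
5. enqueue(61): size=3
6. dequeue(): size=2
7. enqueue(82): size=3
8. enqueue(36): size=4
9. enqueue(36): size=5
10. enqueue(85): size=6
11. enqueue(90): size=6=cap → OVERFLOW (fail)
12. dequeue(): size=5
13. enqueue(60): size=6
14. enqueue(62): size=6=cap → OVERFLOW (fail)

Answer: 11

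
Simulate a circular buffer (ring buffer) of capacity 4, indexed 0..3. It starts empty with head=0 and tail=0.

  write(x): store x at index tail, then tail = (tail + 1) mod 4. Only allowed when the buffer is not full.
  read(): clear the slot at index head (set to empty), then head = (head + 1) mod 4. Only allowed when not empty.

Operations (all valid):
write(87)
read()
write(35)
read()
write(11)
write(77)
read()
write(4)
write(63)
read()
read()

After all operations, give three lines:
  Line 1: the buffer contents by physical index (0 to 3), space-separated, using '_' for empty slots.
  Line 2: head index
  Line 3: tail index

Answer: _ 63 _ _
1
2

Derivation:
write(87): buf=[87 _ _ _], head=0, tail=1, size=1
read(): buf=[_ _ _ _], head=1, tail=1, size=0
write(35): buf=[_ 35 _ _], head=1, tail=2, size=1
read(): buf=[_ _ _ _], head=2, tail=2, size=0
write(11): buf=[_ _ 11 _], head=2, tail=3, size=1
write(77): buf=[_ _ 11 77], head=2, tail=0, size=2
read(): buf=[_ _ _ 77], head=3, tail=0, size=1
write(4): buf=[4 _ _ 77], head=3, tail=1, size=2
write(63): buf=[4 63 _ 77], head=3, tail=2, size=3
read(): buf=[4 63 _ _], head=0, tail=2, size=2
read(): buf=[_ 63 _ _], head=1, tail=2, size=1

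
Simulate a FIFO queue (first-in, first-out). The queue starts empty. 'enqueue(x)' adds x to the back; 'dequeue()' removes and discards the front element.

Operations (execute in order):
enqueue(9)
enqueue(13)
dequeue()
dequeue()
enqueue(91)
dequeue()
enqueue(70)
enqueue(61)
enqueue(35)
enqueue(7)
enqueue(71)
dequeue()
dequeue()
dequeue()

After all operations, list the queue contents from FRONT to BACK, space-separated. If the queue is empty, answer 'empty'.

Answer: 7 71

Derivation:
enqueue(9): [9]
enqueue(13): [9, 13]
dequeue(): [13]
dequeue(): []
enqueue(91): [91]
dequeue(): []
enqueue(70): [70]
enqueue(61): [70, 61]
enqueue(35): [70, 61, 35]
enqueue(7): [70, 61, 35, 7]
enqueue(71): [70, 61, 35, 7, 71]
dequeue(): [61, 35, 7, 71]
dequeue(): [35, 7, 71]
dequeue(): [7, 71]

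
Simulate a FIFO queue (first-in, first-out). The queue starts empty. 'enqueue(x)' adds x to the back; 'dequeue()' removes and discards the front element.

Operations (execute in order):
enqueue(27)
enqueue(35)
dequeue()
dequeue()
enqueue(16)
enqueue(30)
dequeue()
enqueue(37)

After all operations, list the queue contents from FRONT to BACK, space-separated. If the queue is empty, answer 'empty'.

Answer: 30 37

Derivation:
enqueue(27): [27]
enqueue(35): [27, 35]
dequeue(): [35]
dequeue(): []
enqueue(16): [16]
enqueue(30): [16, 30]
dequeue(): [30]
enqueue(37): [30, 37]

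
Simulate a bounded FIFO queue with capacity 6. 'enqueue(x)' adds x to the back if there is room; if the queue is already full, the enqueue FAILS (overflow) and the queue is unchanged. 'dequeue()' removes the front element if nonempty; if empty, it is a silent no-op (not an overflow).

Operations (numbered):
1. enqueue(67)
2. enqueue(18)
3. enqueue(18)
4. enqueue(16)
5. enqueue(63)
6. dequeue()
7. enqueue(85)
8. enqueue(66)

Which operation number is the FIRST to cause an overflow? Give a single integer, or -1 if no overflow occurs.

Answer: -1

Derivation:
1. enqueue(67): size=1
2. enqueue(18): size=2
3. enqueue(18): size=3
4. enqueue(16): size=4
5. enqueue(63): size=5
6. dequeue(): size=4
7. enqueue(85): size=5
8. enqueue(66): size=6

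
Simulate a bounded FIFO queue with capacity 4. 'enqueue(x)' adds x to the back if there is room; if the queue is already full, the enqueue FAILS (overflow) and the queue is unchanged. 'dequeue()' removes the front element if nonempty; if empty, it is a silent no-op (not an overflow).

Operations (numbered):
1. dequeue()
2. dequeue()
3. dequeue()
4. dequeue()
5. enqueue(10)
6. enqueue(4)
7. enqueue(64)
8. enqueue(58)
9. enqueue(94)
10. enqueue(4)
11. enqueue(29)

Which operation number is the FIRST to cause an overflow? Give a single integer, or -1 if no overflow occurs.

1. dequeue(): empty, no-op, size=0
2. dequeue(): empty, no-op, size=0
3. dequeue(): empty, no-op, size=0
4. dequeue(): empty, no-op, size=0
5. enqueue(10): size=1
6. enqueue(4): size=2
7. enqueue(64): size=3
8. enqueue(58): size=4
9. enqueue(94): size=4=cap → OVERFLOW (fail)
10. enqueue(4): size=4=cap → OVERFLOW (fail)
11. enqueue(29): size=4=cap → OVERFLOW (fail)

Answer: 9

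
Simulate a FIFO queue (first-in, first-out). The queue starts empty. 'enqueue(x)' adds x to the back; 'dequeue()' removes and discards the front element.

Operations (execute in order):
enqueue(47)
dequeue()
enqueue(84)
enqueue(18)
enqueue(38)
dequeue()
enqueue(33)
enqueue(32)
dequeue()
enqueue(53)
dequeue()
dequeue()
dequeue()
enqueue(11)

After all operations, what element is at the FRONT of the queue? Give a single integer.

Answer: 53

Derivation:
enqueue(47): queue = [47]
dequeue(): queue = []
enqueue(84): queue = [84]
enqueue(18): queue = [84, 18]
enqueue(38): queue = [84, 18, 38]
dequeue(): queue = [18, 38]
enqueue(33): queue = [18, 38, 33]
enqueue(32): queue = [18, 38, 33, 32]
dequeue(): queue = [38, 33, 32]
enqueue(53): queue = [38, 33, 32, 53]
dequeue(): queue = [33, 32, 53]
dequeue(): queue = [32, 53]
dequeue(): queue = [53]
enqueue(11): queue = [53, 11]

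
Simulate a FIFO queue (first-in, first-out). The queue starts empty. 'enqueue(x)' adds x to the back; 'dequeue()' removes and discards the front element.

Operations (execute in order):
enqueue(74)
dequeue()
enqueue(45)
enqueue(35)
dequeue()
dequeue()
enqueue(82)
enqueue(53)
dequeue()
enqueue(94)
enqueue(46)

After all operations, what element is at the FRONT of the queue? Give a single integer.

enqueue(74): queue = [74]
dequeue(): queue = []
enqueue(45): queue = [45]
enqueue(35): queue = [45, 35]
dequeue(): queue = [35]
dequeue(): queue = []
enqueue(82): queue = [82]
enqueue(53): queue = [82, 53]
dequeue(): queue = [53]
enqueue(94): queue = [53, 94]
enqueue(46): queue = [53, 94, 46]

Answer: 53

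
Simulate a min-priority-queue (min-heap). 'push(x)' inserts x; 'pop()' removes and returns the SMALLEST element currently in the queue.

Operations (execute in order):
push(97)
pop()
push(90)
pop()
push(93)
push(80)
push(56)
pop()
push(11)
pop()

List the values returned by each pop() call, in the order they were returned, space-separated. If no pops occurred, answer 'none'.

push(97): heap contents = [97]
pop() → 97: heap contents = []
push(90): heap contents = [90]
pop() → 90: heap contents = []
push(93): heap contents = [93]
push(80): heap contents = [80, 93]
push(56): heap contents = [56, 80, 93]
pop() → 56: heap contents = [80, 93]
push(11): heap contents = [11, 80, 93]
pop() → 11: heap contents = [80, 93]

Answer: 97 90 56 11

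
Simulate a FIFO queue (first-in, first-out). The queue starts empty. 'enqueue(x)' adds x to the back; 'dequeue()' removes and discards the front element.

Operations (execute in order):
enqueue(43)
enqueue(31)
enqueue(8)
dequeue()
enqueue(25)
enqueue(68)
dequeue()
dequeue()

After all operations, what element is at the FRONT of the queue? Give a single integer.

Answer: 25

Derivation:
enqueue(43): queue = [43]
enqueue(31): queue = [43, 31]
enqueue(8): queue = [43, 31, 8]
dequeue(): queue = [31, 8]
enqueue(25): queue = [31, 8, 25]
enqueue(68): queue = [31, 8, 25, 68]
dequeue(): queue = [8, 25, 68]
dequeue(): queue = [25, 68]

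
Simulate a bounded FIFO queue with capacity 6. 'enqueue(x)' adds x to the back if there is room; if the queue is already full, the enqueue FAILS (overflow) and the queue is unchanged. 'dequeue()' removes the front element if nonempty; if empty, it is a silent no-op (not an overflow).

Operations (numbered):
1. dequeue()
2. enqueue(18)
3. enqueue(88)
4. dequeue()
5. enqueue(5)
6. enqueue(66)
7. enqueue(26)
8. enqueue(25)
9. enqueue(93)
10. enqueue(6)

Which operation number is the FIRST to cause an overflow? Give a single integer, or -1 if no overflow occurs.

1. dequeue(): empty, no-op, size=0
2. enqueue(18): size=1
3. enqueue(88): size=2
4. dequeue(): size=1
5. enqueue(5): size=2
6. enqueue(66): size=3
7. enqueue(26): size=4
8. enqueue(25): size=5
9. enqueue(93): size=6
10. enqueue(6): size=6=cap → OVERFLOW (fail)

Answer: 10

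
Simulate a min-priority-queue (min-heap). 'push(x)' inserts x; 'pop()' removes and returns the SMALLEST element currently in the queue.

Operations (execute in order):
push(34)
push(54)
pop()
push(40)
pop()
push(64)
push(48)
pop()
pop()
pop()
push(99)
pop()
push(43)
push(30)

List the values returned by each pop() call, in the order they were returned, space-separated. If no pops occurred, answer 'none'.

push(34): heap contents = [34]
push(54): heap contents = [34, 54]
pop() → 34: heap contents = [54]
push(40): heap contents = [40, 54]
pop() → 40: heap contents = [54]
push(64): heap contents = [54, 64]
push(48): heap contents = [48, 54, 64]
pop() → 48: heap contents = [54, 64]
pop() → 54: heap contents = [64]
pop() → 64: heap contents = []
push(99): heap contents = [99]
pop() → 99: heap contents = []
push(43): heap contents = [43]
push(30): heap contents = [30, 43]

Answer: 34 40 48 54 64 99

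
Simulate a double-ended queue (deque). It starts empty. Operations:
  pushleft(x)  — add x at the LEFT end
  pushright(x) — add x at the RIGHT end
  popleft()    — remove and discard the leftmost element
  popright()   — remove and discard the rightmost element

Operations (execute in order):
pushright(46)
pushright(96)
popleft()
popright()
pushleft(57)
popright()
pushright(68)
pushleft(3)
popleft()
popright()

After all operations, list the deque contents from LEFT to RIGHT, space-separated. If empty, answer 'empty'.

Answer: empty

Derivation:
pushright(46): [46]
pushright(96): [46, 96]
popleft(): [96]
popright(): []
pushleft(57): [57]
popright(): []
pushright(68): [68]
pushleft(3): [3, 68]
popleft(): [68]
popright(): []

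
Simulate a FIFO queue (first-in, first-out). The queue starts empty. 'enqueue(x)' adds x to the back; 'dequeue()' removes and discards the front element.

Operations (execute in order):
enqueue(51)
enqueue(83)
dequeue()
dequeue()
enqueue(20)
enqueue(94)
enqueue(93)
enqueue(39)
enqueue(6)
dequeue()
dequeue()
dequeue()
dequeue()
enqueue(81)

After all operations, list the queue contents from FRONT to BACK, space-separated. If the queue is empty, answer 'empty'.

Answer: 6 81

Derivation:
enqueue(51): [51]
enqueue(83): [51, 83]
dequeue(): [83]
dequeue(): []
enqueue(20): [20]
enqueue(94): [20, 94]
enqueue(93): [20, 94, 93]
enqueue(39): [20, 94, 93, 39]
enqueue(6): [20, 94, 93, 39, 6]
dequeue(): [94, 93, 39, 6]
dequeue(): [93, 39, 6]
dequeue(): [39, 6]
dequeue(): [6]
enqueue(81): [6, 81]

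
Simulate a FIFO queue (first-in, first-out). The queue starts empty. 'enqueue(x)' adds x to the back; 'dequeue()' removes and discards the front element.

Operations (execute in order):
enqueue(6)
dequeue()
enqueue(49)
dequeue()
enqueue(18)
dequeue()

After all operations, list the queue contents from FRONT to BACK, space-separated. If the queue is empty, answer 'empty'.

Answer: empty

Derivation:
enqueue(6): [6]
dequeue(): []
enqueue(49): [49]
dequeue(): []
enqueue(18): [18]
dequeue(): []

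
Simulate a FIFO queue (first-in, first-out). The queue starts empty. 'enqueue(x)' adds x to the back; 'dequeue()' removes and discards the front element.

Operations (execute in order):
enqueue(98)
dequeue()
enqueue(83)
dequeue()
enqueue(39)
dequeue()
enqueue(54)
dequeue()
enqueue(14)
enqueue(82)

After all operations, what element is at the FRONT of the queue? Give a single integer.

enqueue(98): queue = [98]
dequeue(): queue = []
enqueue(83): queue = [83]
dequeue(): queue = []
enqueue(39): queue = [39]
dequeue(): queue = []
enqueue(54): queue = [54]
dequeue(): queue = []
enqueue(14): queue = [14]
enqueue(82): queue = [14, 82]

Answer: 14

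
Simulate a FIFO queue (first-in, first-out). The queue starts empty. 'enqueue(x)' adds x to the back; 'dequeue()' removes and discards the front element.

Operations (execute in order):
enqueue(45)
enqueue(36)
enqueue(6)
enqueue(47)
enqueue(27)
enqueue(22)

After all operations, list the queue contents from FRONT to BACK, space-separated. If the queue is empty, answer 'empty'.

Answer: 45 36 6 47 27 22

Derivation:
enqueue(45): [45]
enqueue(36): [45, 36]
enqueue(6): [45, 36, 6]
enqueue(47): [45, 36, 6, 47]
enqueue(27): [45, 36, 6, 47, 27]
enqueue(22): [45, 36, 6, 47, 27, 22]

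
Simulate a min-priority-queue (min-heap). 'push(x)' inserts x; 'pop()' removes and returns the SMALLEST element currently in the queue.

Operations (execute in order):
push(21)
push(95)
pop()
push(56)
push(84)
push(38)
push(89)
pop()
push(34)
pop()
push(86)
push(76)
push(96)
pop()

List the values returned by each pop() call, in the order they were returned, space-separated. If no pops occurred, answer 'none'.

Answer: 21 38 34 56

Derivation:
push(21): heap contents = [21]
push(95): heap contents = [21, 95]
pop() → 21: heap contents = [95]
push(56): heap contents = [56, 95]
push(84): heap contents = [56, 84, 95]
push(38): heap contents = [38, 56, 84, 95]
push(89): heap contents = [38, 56, 84, 89, 95]
pop() → 38: heap contents = [56, 84, 89, 95]
push(34): heap contents = [34, 56, 84, 89, 95]
pop() → 34: heap contents = [56, 84, 89, 95]
push(86): heap contents = [56, 84, 86, 89, 95]
push(76): heap contents = [56, 76, 84, 86, 89, 95]
push(96): heap contents = [56, 76, 84, 86, 89, 95, 96]
pop() → 56: heap contents = [76, 84, 86, 89, 95, 96]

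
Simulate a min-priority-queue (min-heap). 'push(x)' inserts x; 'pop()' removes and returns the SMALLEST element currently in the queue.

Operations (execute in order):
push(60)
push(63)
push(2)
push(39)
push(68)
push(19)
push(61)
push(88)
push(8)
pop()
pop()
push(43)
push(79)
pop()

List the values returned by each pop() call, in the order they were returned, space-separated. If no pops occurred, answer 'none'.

Answer: 2 8 19

Derivation:
push(60): heap contents = [60]
push(63): heap contents = [60, 63]
push(2): heap contents = [2, 60, 63]
push(39): heap contents = [2, 39, 60, 63]
push(68): heap contents = [2, 39, 60, 63, 68]
push(19): heap contents = [2, 19, 39, 60, 63, 68]
push(61): heap contents = [2, 19, 39, 60, 61, 63, 68]
push(88): heap contents = [2, 19, 39, 60, 61, 63, 68, 88]
push(8): heap contents = [2, 8, 19, 39, 60, 61, 63, 68, 88]
pop() → 2: heap contents = [8, 19, 39, 60, 61, 63, 68, 88]
pop() → 8: heap contents = [19, 39, 60, 61, 63, 68, 88]
push(43): heap contents = [19, 39, 43, 60, 61, 63, 68, 88]
push(79): heap contents = [19, 39, 43, 60, 61, 63, 68, 79, 88]
pop() → 19: heap contents = [39, 43, 60, 61, 63, 68, 79, 88]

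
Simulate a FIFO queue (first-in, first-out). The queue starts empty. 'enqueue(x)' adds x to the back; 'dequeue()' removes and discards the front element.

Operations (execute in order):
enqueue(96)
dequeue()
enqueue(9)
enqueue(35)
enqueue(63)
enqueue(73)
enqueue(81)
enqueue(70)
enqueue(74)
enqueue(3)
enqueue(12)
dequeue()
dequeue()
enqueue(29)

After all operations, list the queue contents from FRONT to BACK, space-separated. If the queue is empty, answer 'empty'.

enqueue(96): [96]
dequeue(): []
enqueue(9): [9]
enqueue(35): [9, 35]
enqueue(63): [9, 35, 63]
enqueue(73): [9, 35, 63, 73]
enqueue(81): [9, 35, 63, 73, 81]
enqueue(70): [9, 35, 63, 73, 81, 70]
enqueue(74): [9, 35, 63, 73, 81, 70, 74]
enqueue(3): [9, 35, 63, 73, 81, 70, 74, 3]
enqueue(12): [9, 35, 63, 73, 81, 70, 74, 3, 12]
dequeue(): [35, 63, 73, 81, 70, 74, 3, 12]
dequeue(): [63, 73, 81, 70, 74, 3, 12]
enqueue(29): [63, 73, 81, 70, 74, 3, 12, 29]

Answer: 63 73 81 70 74 3 12 29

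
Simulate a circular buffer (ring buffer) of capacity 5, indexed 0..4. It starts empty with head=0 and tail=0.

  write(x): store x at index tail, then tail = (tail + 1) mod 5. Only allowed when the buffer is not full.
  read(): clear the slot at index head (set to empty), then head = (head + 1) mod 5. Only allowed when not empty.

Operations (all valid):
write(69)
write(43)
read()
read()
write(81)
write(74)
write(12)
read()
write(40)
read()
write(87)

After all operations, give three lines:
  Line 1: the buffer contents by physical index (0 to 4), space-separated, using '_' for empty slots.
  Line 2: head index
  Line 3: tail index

Answer: 40 87 _ _ 12
4
2

Derivation:
write(69): buf=[69 _ _ _ _], head=0, tail=1, size=1
write(43): buf=[69 43 _ _ _], head=0, tail=2, size=2
read(): buf=[_ 43 _ _ _], head=1, tail=2, size=1
read(): buf=[_ _ _ _ _], head=2, tail=2, size=0
write(81): buf=[_ _ 81 _ _], head=2, tail=3, size=1
write(74): buf=[_ _ 81 74 _], head=2, tail=4, size=2
write(12): buf=[_ _ 81 74 12], head=2, tail=0, size=3
read(): buf=[_ _ _ 74 12], head=3, tail=0, size=2
write(40): buf=[40 _ _ 74 12], head=3, tail=1, size=3
read(): buf=[40 _ _ _ 12], head=4, tail=1, size=2
write(87): buf=[40 87 _ _ 12], head=4, tail=2, size=3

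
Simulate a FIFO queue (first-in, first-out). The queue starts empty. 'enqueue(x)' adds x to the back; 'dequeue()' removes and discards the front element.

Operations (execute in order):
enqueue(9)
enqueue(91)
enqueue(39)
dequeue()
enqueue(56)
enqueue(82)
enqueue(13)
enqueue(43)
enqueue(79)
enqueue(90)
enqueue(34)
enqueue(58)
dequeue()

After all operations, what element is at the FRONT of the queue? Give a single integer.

enqueue(9): queue = [9]
enqueue(91): queue = [9, 91]
enqueue(39): queue = [9, 91, 39]
dequeue(): queue = [91, 39]
enqueue(56): queue = [91, 39, 56]
enqueue(82): queue = [91, 39, 56, 82]
enqueue(13): queue = [91, 39, 56, 82, 13]
enqueue(43): queue = [91, 39, 56, 82, 13, 43]
enqueue(79): queue = [91, 39, 56, 82, 13, 43, 79]
enqueue(90): queue = [91, 39, 56, 82, 13, 43, 79, 90]
enqueue(34): queue = [91, 39, 56, 82, 13, 43, 79, 90, 34]
enqueue(58): queue = [91, 39, 56, 82, 13, 43, 79, 90, 34, 58]
dequeue(): queue = [39, 56, 82, 13, 43, 79, 90, 34, 58]

Answer: 39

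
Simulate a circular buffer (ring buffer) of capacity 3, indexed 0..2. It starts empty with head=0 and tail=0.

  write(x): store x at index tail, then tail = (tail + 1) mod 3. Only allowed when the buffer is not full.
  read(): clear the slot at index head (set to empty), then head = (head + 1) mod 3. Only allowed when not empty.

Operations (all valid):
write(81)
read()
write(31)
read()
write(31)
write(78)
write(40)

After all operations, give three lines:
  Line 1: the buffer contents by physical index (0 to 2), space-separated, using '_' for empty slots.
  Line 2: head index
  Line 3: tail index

write(81): buf=[81 _ _], head=0, tail=1, size=1
read(): buf=[_ _ _], head=1, tail=1, size=0
write(31): buf=[_ 31 _], head=1, tail=2, size=1
read(): buf=[_ _ _], head=2, tail=2, size=0
write(31): buf=[_ _ 31], head=2, tail=0, size=1
write(78): buf=[78 _ 31], head=2, tail=1, size=2
write(40): buf=[78 40 31], head=2, tail=2, size=3

Answer: 78 40 31
2
2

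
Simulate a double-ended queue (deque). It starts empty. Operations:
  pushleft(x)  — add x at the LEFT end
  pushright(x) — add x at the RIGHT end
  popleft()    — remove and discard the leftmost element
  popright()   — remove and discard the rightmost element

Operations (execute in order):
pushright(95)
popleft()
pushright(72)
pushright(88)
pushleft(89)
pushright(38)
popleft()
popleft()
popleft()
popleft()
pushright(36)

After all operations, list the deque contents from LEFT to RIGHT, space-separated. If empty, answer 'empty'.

Answer: 36

Derivation:
pushright(95): [95]
popleft(): []
pushright(72): [72]
pushright(88): [72, 88]
pushleft(89): [89, 72, 88]
pushright(38): [89, 72, 88, 38]
popleft(): [72, 88, 38]
popleft(): [88, 38]
popleft(): [38]
popleft(): []
pushright(36): [36]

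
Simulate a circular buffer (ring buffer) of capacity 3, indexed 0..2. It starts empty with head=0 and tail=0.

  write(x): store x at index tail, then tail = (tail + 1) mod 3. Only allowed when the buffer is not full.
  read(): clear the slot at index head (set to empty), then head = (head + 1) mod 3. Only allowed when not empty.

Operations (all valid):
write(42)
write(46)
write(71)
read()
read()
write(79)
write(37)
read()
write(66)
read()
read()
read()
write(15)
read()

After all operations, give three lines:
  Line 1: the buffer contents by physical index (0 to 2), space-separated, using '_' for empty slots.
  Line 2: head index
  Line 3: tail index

write(42): buf=[42 _ _], head=0, tail=1, size=1
write(46): buf=[42 46 _], head=0, tail=2, size=2
write(71): buf=[42 46 71], head=0, tail=0, size=3
read(): buf=[_ 46 71], head=1, tail=0, size=2
read(): buf=[_ _ 71], head=2, tail=0, size=1
write(79): buf=[79 _ 71], head=2, tail=1, size=2
write(37): buf=[79 37 71], head=2, tail=2, size=3
read(): buf=[79 37 _], head=0, tail=2, size=2
write(66): buf=[79 37 66], head=0, tail=0, size=3
read(): buf=[_ 37 66], head=1, tail=0, size=2
read(): buf=[_ _ 66], head=2, tail=0, size=1
read(): buf=[_ _ _], head=0, tail=0, size=0
write(15): buf=[15 _ _], head=0, tail=1, size=1
read(): buf=[_ _ _], head=1, tail=1, size=0

Answer: _ _ _
1
1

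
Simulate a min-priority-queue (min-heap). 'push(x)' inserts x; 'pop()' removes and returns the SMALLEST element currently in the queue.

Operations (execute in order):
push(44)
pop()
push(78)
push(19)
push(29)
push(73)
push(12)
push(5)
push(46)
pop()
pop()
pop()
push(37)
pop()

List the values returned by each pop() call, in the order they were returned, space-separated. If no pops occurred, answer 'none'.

push(44): heap contents = [44]
pop() → 44: heap contents = []
push(78): heap contents = [78]
push(19): heap contents = [19, 78]
push(29): heap contents = [19, 29, 78]
push(73): heap contents = [19, 29, 73, 78]
push(12): heap contents = [12, 19, 29, 73, 78]
push(5): heap contents = [5, 12, 19, 29, 73, 78]
push(46): heap contents = [5, 12, 19, 29, 46, 73, 78]
pop() → 5: heap contents = [12, 19, 29, 46, 73, 78]
pop() → 12: heap contents = [19, 29, 46, 73, 78]
pop() → 19: heap contents = [29, 46, 73, 78]
push(37): heap contents = [29, 37, 46, 73, 78]
pop() → 29: heap contents = [37, 46, 73, 78]

Answer: 44 5 12 19 29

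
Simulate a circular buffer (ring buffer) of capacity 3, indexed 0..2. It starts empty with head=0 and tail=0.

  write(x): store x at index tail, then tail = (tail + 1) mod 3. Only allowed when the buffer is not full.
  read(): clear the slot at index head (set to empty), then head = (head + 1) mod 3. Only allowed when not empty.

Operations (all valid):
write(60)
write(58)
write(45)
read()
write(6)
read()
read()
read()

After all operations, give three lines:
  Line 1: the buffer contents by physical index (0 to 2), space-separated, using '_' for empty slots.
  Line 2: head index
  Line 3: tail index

Answer: _ _ _
1
1

Derivation:
write(60): buf=[60 _ _], head=0, tail=1, size=1
write(58): buf=[60 58 _], head=0, tail=2, size=2
write(45): buf=[60 58 45], head=0, tail=0, size=3
read(): buf=[_ 58 45], head=1, tail=0, size=2
write(6): buf=[6 58 45], head=1, tail=1, size=3
read(): buf=[6 _ 45], head=2, tail=1, size=2
read(): buf=[6 _ _], head=0, tail=1, size=1
read(): buf=[_ _ _], head=1, tail=1, size=0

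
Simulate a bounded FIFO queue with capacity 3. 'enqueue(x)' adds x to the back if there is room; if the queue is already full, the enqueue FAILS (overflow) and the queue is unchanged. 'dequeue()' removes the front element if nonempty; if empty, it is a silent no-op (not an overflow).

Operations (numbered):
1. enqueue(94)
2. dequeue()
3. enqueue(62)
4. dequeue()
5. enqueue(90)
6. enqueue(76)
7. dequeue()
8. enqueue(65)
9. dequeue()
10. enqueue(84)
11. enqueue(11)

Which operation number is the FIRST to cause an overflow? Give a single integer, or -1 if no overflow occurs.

Answer: -1

Derivation:
1. enqueue(94): size=1
2. dequeue(): size=0
3. enqueue(62): size=1
4. dequeue(): size=0
5. enqueue(90): size=1
6. enqueue(76): size=2
7. dequeue(): size=1
8. enqueue(65): size=2
9. dequeue(): size=1
10. enqueue(84): size=2
11. enqueue(11): size=3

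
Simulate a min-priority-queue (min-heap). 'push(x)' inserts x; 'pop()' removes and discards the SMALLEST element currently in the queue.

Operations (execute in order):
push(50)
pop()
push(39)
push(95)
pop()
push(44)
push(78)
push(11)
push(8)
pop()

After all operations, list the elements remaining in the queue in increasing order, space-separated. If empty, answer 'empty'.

Answer: 11 44 78 95

Derivation:
push(50): heap contents = [50]
pop() → 50: heap contents = []
push(39): heap contents = [39]
push(95): heap contents = [39, 95]
pop() → 39: heap contents = [95]
push(44): heap contents = [44, 95]
push(78): heap contents = [44, 78, 95]
push(11): heap contents = [11, 44, 78, 95]
push(8): heap contents = [8, 11, 44, 78, 95]
pop() → 8: heap contents = [11, 44, 78, 95]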